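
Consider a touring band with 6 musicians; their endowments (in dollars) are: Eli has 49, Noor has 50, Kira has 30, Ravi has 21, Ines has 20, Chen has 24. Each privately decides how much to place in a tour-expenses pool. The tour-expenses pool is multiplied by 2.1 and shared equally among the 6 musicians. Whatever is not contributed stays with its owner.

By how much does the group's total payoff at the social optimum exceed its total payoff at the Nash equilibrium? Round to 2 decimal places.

The private return per contributed unit is 2.1/6 = 0.3500 < 1 for every player regardless of endowment, so the Nash equilibrium is zero contribution and the group total is Σ E_j = 49 + 50 + 30 + 21 + 20 + 24 = 194.
Each contributed unit returns 2.100 to the group, so the social optimum is full contribution by everyone: group total = 2.100 × 194 = 407.40.
Efficiency loss = (2.100 − 1) × 194 = 213.40.

213.40 dollars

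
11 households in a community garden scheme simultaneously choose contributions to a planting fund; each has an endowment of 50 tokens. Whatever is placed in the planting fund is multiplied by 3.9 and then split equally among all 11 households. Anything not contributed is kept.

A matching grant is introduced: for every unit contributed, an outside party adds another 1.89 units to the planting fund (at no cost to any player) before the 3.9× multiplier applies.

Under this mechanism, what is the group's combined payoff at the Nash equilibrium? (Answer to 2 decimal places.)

Under the mechanism each unit contributed yields 3.9 × 2.89 / 11 = 1.0246 back to its contributor per unit of net cost, which exceeds 1, making full contribution the dominant choice for everyone.
At the Nash equilibrium everyone contributes 50. Group total payoff = 3.9 × 2.89 × 550 = 6199.05.

6199.05 tokens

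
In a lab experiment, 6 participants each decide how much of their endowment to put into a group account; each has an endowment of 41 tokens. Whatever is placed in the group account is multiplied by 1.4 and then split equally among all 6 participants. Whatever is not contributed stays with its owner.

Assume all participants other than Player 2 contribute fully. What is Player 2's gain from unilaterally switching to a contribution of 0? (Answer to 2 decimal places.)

Switching from a contribution of 41 to 0 lets Player 2 keep an extra 41 tokens, but lowers the group account by 41, which costs Player 2 their own share of that drop: 1.4/6 × 41 = 9.57.
Net gain = 41 − 9.57 = 31.43. The private return per contributed unit (0.2333) is below 1, so free-riding is indeed the best response regardless of what the others do.

31.43 tokens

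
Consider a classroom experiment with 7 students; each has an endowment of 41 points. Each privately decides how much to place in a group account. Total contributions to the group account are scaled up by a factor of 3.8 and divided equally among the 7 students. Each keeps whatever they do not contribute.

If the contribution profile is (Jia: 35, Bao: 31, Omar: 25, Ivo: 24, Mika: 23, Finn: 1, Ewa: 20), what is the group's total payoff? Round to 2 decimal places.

Total contributed: 35 + 31 + 25 + 24 + 23 + 1 + 20 = 159; total kept: 7 × 41 − 159 = 128.
The group account pays out 3.8 × 159 = 604.20 in aggregate.
Group total = 128 + 604.20 = 732.20.

732.20 points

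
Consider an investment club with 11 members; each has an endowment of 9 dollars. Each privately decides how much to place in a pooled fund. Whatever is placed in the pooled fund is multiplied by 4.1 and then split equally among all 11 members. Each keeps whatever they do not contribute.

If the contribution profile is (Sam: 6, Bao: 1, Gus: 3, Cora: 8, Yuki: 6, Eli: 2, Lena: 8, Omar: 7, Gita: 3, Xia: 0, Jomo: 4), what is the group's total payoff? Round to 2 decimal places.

Total contributed: 6 + 1 + 3 + 8 + 6 + 2 + 8 + 7 + 3 + 0 + 4 = 48; total kept: 11 × 9 − 48 = 51.
The pooled fund pays out 4.1 × 48 = 196.80 in aggregate.
Group total = 51 + 196.80 = 247.80.

247.80 dollars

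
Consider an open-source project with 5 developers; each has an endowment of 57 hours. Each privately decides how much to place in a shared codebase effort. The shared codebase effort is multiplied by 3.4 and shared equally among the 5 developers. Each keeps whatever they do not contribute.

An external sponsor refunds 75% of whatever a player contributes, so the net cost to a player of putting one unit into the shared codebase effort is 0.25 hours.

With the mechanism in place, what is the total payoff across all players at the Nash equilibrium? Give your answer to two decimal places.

1182.75 hours

Under the mechanism each unit contributed yields (3.4/5) / 0.25 = 2.7200 back to its contributor per unit of net cost, which exceeds 1, making full contribution the dominant choice for everyone.
At the Nash equilibrium everyone contributes 57. Group total payoff = 5 × (57 × 0.75 + 3.4 × 57) = 1182.75.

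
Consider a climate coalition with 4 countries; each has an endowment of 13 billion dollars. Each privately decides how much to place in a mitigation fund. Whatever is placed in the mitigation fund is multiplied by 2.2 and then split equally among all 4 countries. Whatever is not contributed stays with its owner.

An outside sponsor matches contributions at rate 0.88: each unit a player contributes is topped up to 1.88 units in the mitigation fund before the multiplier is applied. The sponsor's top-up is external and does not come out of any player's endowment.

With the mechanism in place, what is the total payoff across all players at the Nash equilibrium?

Under the mechanism each unit contributed yields 2.2 × 1.88 / 4 = 1.0340 back to its contributor per unit of net cost, which exceeds 1, making full contribution the dominant choice for everyone.
So the Nash equilibrium is full contribution by all 4; the group earns 2.2 × 1.88 × 52 = 215.07.

215.07 billion dollars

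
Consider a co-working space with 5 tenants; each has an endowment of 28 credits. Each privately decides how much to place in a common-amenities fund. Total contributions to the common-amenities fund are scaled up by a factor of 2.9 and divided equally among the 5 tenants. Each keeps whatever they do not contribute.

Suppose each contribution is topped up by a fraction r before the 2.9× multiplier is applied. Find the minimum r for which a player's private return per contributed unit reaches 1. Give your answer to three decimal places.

0.724

With matching at rate r, one contributed unit becomes (1 + r) in the common-amenities fund and returns 2.9 × (1 + r) / 5 to the contributor.
Setting this equal to 1: 1 + r = 5/2.9 = 1.7241.
So the minimum matching rate is r = 1.7241 − 1 = 0.724.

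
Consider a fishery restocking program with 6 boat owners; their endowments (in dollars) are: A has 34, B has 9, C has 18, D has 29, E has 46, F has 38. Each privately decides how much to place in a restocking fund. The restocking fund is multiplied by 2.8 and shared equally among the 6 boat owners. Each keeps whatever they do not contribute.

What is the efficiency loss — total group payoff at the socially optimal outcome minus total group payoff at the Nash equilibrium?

The private return per contributed unit is 2.8/6 = 0.4667 < 1 for every player regardless of endowment, so the Nash equilibrium is zero contribution and the group total is Σ E_j = 34 + 9 + 18 + 29 + 46 + 38 = 174.
Each contributed unit returns 2.800 to the group, so the social optimum is full contribution by everyone: group total = 2.800 × 174 = 487.20.
Efficiency loss = (2.800 − 1) × 174 = 313.20.

313.20 dollars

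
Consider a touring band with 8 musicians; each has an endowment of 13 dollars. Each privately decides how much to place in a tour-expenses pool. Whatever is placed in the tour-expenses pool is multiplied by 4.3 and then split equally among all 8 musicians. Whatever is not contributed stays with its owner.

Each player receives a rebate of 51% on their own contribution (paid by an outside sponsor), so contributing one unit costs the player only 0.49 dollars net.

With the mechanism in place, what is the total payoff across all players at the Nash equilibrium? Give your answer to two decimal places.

500.24 dollars

With the mechanism, a contributed unit returns (4.3/8) / 0.49 = 1.0969 per unit of net cost to the contributor — now above 1 — so contributing fully is weakly dominant for every player.
So the Nash equilibrium is full contribution by all 8; the group earns 8 × (13 × 0.51 + 4.3 × 13) = 500.24.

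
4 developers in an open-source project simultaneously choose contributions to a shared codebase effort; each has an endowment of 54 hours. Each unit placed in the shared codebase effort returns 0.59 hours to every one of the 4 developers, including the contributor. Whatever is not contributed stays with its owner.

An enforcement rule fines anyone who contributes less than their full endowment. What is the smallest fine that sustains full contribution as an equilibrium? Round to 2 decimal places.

Given the others contribute fully, the best deviation is to contribute 0 (any partial contribution still incurs the fine and gives up units whose private return 0.59 is below 1).
Deviating from 54 to 0 saves 54 hours but forfeits the deviator's share of the drop in the shared codebase effort: 0.59 × 54 = 31.86.
So the deviation gain is 54 − 31.86 = 22.14, and the fine must be at least 22.14 hours to wipe it out.

22.14 hours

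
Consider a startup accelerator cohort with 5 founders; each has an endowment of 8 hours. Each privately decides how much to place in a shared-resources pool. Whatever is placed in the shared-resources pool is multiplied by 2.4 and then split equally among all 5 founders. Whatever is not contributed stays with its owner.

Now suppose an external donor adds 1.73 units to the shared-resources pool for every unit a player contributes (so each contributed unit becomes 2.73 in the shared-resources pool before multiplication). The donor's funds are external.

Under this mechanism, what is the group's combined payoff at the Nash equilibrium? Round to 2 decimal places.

Under the mechanism each unit contributed yields 2.4 × 2.73 / 5 = 1.3104 back to its contributor per unit of net cost, which exceeds 1, making full contribution the dominant choice for everyone.
So the Nash equilibrium is full contribution by all 5; the group earns 2.4 × 2.73 × 40 = 262.08.

262.08 hours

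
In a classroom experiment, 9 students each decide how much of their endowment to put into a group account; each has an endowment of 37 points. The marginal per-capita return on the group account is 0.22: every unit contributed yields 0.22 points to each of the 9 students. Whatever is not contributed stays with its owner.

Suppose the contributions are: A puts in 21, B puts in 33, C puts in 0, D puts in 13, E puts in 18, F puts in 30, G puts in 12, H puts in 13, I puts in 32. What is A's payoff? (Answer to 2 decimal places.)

Total contributed: 21 + 33 + 0 + 13 + 18 + 30 + 12 + 13 + 32 = 172.
Each receives 0.22 × 172 = 37.84 from the group account.
A keeps 37 − 21 = 16, so A's payoff is 16 + 37.84 = 53.84.

53.84 points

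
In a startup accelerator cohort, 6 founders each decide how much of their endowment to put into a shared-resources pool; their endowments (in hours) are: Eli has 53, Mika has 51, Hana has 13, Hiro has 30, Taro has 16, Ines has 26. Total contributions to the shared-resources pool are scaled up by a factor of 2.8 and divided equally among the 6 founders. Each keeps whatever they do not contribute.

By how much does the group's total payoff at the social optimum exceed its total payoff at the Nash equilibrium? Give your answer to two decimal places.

The private return per contributed unit is 2.8/6 = 0.4667 < 1 for every player regardless of endowment, so the Nash equilibrium is zero contribution and the group total is Σ E_j = 53 + 51 + 13 + 30 + 16 + 26 = 189.
Each contributed unit returns 2.800 to the group, so the social optimum is full contribution by everyone: group total = 2.800 × 189 = 529.20.
Efficiency loss = (2.800 − 1) × 189 = 340.20.

340.20 hours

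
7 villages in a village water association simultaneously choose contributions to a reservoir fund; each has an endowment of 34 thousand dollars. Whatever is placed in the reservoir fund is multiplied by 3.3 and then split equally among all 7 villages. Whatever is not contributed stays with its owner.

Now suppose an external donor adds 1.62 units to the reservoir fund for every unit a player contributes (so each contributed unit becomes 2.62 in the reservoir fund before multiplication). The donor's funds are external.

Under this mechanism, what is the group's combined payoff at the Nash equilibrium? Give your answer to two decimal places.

2057.75 thousand dollars

Under the mechanism each unit contributed yields 3.3 × 2.62 / 7 = 1.2351 back to its contributor per unit of net cost, which exceeds 1, making full contribution the dominant choice for everyone.
At the Nash equilibrium everyone contributes 34. Group total payoff = 3.3 × 2.62 × 238 = 2057.75.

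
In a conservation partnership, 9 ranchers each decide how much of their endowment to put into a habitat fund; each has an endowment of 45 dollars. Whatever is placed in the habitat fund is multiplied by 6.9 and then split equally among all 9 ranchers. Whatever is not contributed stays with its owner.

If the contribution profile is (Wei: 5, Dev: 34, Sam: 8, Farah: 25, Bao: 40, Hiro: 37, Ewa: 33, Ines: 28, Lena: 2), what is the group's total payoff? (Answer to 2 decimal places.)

Total contributed: 5 + 34 + 8 + 25 + 40 + 37 + 33 + 28 + 2 = 212; total kept: 9 × 45 − 212 = 193.
The habitat fund pays out 6.9 × 212 = 1462.80 in aggregate.
Group total = 193 + 1462.80 = 1655.80.

1655.80 dollars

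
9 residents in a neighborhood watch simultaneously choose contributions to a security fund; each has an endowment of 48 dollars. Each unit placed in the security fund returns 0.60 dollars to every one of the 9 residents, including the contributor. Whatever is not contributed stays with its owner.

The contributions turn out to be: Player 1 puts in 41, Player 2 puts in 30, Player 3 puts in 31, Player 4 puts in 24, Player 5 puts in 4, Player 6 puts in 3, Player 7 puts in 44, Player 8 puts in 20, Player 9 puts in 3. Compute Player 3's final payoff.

Total contributed: 41 + 30 + 31 + 24 + 4 + 3 + 44 + 20 + 3 = 200.
Each receives 0.60 × 200 = 120.00 from the security fund.
Player 3 keeps 48 − 31 = 17, so Player 3's payoff is 17 + 120.00 = 137.00.

137.00 dollars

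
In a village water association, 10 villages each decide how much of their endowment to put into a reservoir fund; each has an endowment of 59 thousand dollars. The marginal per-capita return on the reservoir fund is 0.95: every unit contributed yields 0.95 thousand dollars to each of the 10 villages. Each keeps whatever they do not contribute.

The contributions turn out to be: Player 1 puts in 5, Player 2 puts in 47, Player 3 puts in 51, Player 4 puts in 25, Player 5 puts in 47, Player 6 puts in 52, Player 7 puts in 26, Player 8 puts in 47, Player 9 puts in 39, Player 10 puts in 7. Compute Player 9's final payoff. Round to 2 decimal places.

348.70 thousand dollars

Total contributed: 5 + 47 + 51 + 25 + 47 + 52 + 26 + 47 + 39 + 7 = 346.
Each receives 0.95 × 346 = 328.70 from the reservoir fund.
Player 9 keeps 59 − 39 = 20, so Player 9's payoff is 20 + 328.70 = 348.70.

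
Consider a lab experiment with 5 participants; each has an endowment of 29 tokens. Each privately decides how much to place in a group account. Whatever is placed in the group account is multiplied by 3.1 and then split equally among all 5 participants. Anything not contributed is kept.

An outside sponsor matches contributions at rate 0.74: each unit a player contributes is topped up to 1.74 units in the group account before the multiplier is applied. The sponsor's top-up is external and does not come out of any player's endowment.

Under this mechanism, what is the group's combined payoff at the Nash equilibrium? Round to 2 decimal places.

Under the mechanism each unit contributed yields 3.1 × 1.74 / 5 = 1.0788 back to its contributor per unit of net cost, which exceeds 1, making full contribution the dominant choice for everyone.
So the Nash equilibrium is full contribution by all 5; the group earns 3.1 × 1.74 × 145 = 782.13.

782.13 tokens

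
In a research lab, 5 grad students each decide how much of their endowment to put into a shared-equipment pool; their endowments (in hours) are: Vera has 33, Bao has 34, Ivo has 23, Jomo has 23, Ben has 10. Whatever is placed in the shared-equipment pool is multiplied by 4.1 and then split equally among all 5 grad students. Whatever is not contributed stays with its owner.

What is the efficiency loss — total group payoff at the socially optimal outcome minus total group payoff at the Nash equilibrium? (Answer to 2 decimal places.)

381.30 hours

The private return per contributed unit is 4.1/5 = 0.8200 < 1 for every player regardless of endowment, so the Nash equilibrium is zero contribution and the group total is Σ E_j = 33 + 34 + 23 + 23 + 10 = 123.
Each contributed unit returns 4.100 to the group, so the social optimum is full contribution by everyone: group total = 4.100 × 123 = 504.30.
Efficiency loss = (4.100 − 1) × 123 = 381.30.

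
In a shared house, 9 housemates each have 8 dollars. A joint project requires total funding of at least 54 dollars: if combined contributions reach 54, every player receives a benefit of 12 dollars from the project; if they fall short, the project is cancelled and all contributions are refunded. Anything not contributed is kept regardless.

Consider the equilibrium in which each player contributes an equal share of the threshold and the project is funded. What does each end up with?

14 dollars

Equal share of the threshold: 54/9 = 6.
At this profile no one gains by cutting their contribution: any cut drops the total below 54, the project is cancelled, contributions are refunded, and the deviator ends with 8, which is less than 8 − 6 + 12 = 14. Contributing more than 6 just wastes the excess. So contributing exactly 6 is a best response.
Each player's payoff: 8 − 6 + 12 = 14.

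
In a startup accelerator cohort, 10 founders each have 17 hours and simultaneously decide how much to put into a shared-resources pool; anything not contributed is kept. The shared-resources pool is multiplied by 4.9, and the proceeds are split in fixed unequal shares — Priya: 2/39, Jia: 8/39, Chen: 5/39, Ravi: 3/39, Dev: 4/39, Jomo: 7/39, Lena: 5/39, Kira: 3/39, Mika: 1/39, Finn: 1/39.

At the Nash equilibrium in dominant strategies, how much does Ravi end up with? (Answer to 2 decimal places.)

23.41 hours

For player j, contributing a unit is worthwhile iff 4.9 × (j's share) ≥ 1, i.e. iff j's share is at least 0.2041.
Jia alone (share 8/39) is above the threshold, contributing 17; the remaining 9 contribute 0. Total contributed: 17.
Ravi keeps 17 and receives 4.9 × 17 × 3/39 = 6.41 from the shared-resources pool, for a payoff of 23.41.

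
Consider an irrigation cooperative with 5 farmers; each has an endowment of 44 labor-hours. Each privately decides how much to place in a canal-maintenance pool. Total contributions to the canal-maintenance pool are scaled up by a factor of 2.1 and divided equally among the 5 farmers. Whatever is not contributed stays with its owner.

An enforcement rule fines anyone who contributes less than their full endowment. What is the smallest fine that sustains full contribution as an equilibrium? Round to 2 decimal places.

25.52 labor-hours

Given the others contribute fully, the best deviation is to contribute 0 (any partial contribution still incurs the fine and gives up units whose private return 0.4200 is below 1).
Deviating from 44 to 0 saves 44 labor-hours but forfeits the deviator's share of the drop in the canal-maintenance pool: 2.1/5 × 44 = 18.48.
So the deviation gain is 44 − 18.48 = 25.52, and the fine must be at least 25.52 labor-hours to wipe it out.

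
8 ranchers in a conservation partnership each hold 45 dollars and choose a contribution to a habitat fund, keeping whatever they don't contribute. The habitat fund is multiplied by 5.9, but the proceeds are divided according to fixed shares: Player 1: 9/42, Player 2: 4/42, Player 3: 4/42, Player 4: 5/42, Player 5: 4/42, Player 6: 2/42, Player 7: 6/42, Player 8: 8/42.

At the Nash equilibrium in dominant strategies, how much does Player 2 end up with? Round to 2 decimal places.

Player j's private return per contributed unit is 5.9 × (j's share). Contributing is weakly dominant for j when that share is at least 1/5.9 = 0.1695, and contributing 0 is dominant otherwise.
The shares above 0.1695 belong to Player 1 and Player 8, contributing 45 each; the remaining 6 contribute 0. Total contributed: 90.
Player 2 keeps 45 and receives 5.9 × 90 × 4/42 = 50.57 from the habitat fund, for a payoff of 95.57.

95.57 dollars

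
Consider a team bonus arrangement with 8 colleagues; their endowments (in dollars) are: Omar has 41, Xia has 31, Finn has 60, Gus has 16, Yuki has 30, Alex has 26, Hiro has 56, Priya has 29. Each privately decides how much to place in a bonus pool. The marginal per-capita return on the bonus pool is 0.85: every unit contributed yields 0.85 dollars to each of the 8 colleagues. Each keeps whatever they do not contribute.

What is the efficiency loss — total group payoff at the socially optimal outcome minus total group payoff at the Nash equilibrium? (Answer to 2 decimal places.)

The private return per contributed unit is 0.85 < 1 for everyone, so the Nash equilibrium is zero contribution and the group total is Σ E_j = 41 + 31 + 60 + 16 + 30 + 26 + 56 + 29 = 289.
Each contributed unit returns 6.800 to the group, so the social optimum is full contribution by everyone: group total = 6.800 × 289 = 1965.20.
Efficiency loss = (6.800 − 1) × 289 = 1676.20.

1676.20 dollars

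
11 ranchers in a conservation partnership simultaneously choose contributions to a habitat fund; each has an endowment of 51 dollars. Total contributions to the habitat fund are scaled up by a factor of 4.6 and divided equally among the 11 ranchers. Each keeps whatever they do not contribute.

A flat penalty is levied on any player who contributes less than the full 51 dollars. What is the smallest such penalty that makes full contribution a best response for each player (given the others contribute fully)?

29.67 dollars

Given the others contribute fully, the best deviation is to contribute 0 (any partial contribution still incurs the fine and gives up units whose private return 0.4182 is below 1).
Deviating from 51 to 0 saves 51 dollars but forfeits the deviator's share of the drop in the habitat fund: 4.6/11 × 51 = 21.33.
So the deviation gain is 51 − 21.33 = 29.67, and the fine must be at least 29.67 dollars to wipe it out.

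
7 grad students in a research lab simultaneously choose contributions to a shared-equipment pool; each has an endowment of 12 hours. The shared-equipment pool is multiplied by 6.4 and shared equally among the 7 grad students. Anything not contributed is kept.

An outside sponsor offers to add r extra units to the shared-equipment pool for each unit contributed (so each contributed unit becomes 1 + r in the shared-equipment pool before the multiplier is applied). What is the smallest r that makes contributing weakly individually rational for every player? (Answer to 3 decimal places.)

With matching at rate r, one contributed unit becomes (1 + r) in the shared-equipment pool and returns 6.4 × (1 + r) / 7 to the contributor.
Setting this equal to 1: 1 + r = 7/6.4 = 1.0938.
So the minimum matching rate is r = 1.0938 − 1 = 0.094.

0.094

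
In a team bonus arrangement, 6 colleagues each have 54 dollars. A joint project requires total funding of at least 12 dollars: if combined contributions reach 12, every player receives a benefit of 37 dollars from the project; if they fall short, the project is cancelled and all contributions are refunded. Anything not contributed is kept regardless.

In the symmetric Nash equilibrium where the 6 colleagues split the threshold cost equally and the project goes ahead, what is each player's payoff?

89 dollars

Equal share of the threshold: 12/6 = 2.
At this profile no one gains by cutting their contribution: any cut drops the total below 12, the project is cancelled, contributions are refunded, and the deviator ends with 54, which is less than 54 − 2 + 37 = 89. Contributing more than 2 just wastes the excess. So contributing exactly 2 is a best response.
Each player's payoff: 54 − 2 + 37 = 89.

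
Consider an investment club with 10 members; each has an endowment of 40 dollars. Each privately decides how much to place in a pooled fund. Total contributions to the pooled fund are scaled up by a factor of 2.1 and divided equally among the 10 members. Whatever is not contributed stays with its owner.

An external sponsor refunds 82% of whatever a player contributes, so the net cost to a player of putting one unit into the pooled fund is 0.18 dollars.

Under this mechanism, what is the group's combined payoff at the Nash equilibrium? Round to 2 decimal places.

Under the mechanism each unit contributed yields (2.1/10) / 0.18 = 1.1667 back to its contributor per unit of net cost, which exceeds 1, making full contribution the dominant choice for everyone.
So the Nash equilibrium is full contribution by all 10; the group earns 10 × (40 × 0.82 + 2.1 × 40) = 1168.00.

1168.00 dollars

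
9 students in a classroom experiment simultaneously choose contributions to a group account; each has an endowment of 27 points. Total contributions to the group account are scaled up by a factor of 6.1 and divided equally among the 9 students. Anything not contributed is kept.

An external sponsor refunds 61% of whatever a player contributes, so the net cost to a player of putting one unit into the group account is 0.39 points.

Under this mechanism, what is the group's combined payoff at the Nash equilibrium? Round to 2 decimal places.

1630.53 points

The effective private return per unit is now (6.1/9) / 0.39 = 1.7379 > 1, so every player's dominant strategy flips to full contribution.
So the Nash equilibrium is full contribution by all 9; the group earns 9 × (27 × 0.61 + 6.1 × 27) = 1630.53.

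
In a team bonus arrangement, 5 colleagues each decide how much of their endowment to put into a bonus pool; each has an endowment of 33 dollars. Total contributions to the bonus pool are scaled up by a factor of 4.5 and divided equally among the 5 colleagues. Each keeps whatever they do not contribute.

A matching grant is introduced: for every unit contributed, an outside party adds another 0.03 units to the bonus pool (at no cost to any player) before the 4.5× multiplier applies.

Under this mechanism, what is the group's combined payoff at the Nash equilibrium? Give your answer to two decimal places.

165.00 dollars

Even with the mechanism, each unit contributed returns only 4.5 × 1.03 / 5 = 0.9270 per unit of net cost, so contributing nothing is still dominant.
Everyone keeps their endowment and the group total is 5 × 33 = 165.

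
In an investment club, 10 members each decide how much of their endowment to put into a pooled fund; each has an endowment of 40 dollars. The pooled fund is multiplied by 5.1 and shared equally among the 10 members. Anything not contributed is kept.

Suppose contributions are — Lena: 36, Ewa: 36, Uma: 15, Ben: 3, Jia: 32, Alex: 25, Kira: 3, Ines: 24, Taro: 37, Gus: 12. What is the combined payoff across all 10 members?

Total contributed: 36 + 36 + 15 + 3 + 32 + 25 + 3 + 24 + 37 + 12 = 223; total kept: 10 × 40 − 223 = 177.
The pooled fund pays out 5.1 × 223 = 1137.30 in aggregate.
Group total = 177 + 1137.30 = 1314.30.

1314.30 dollars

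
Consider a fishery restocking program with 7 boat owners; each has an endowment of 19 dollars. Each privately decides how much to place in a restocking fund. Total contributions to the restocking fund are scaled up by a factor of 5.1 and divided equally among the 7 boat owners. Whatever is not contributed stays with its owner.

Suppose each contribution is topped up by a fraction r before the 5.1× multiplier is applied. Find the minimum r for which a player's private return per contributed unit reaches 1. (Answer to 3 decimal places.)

0.373

With matching at rate r, one contributed unit becomes (1 + r) in the restocking fund and returns 5.1 × (1 + r) / 7 to the contributor.
Setting this equal to 1: 1 + r = 7/5.1 = 1.3725.
So the minimum matching rate is r = 1.3725 − 1 = 0.373.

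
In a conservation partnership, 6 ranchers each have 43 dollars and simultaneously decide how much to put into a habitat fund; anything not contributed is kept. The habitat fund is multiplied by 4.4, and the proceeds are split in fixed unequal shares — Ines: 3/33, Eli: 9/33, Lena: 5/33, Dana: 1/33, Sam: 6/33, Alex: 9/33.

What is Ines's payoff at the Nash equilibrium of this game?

77.40 dollars

Player j's private return per contributed unit is 4.4 × (j's share). Contributing is weakly dominant for j when that share is at least 1/4.4 = 0.2273, and contributing 0 is dominant otherwise.
Eli and Alex clear that bar, contributing 43 each; the remaining 4 contribute 0. Total contributed: 86.
Ines keeps 43 and receives 4.4 × 86 × 3/33 = 34.40 from the habitat fund, for a payoff of 77.40.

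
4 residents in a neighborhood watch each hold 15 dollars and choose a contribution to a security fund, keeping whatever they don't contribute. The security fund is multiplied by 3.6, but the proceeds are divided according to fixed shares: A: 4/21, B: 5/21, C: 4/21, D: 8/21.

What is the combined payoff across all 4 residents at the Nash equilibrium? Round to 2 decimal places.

99.00 dollars

Player j's private return per contributed unit is 3.6 × (j's share). Contributing is weakly dominant for j when that share is at least 1/3.6 = 0.2778, and contributing 0 is dominant otherwise.
Only D (8/21) clears that bar, contributing 15; the remaining 3 contribute 0. Total contributed: 15.
The security fund pays out 3.6 × 15 = 54.00 in total (split across the unequal shares, but the aggregate is all that matters for the group sum).
The 3 free-riders keep 15 each, adding 45. Group total = 45 + 54.00 = 99.00.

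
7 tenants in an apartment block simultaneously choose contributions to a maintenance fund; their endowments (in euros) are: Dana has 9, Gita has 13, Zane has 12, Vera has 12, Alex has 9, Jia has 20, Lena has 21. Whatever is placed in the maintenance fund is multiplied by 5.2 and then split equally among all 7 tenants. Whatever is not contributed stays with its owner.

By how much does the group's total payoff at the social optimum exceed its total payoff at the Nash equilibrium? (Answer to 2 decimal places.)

403.20 euros

The private return per contributed unit is 5.2/7 = 0.7429 < 1 for every player regardless of endowment, so the Nash equilibrium is zero contribution and the group total is Σ E_j = 9 + 13 + 12 + 12 + 9 + 20 + 21 = 96.
Each contributed unit returns 5.200 to the group, so the social optimum is full contribution by everyone: group total = 5.200 × 96 = 499.20.
Efficiency loss = (5.200 − 1) × 96 = 403.20.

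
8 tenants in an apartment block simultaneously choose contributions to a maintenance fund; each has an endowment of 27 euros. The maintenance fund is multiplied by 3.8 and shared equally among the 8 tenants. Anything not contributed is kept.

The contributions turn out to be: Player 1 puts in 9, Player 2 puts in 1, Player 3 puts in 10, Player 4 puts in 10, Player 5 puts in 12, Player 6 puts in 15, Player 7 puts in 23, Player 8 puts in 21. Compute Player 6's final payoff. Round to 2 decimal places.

59.98 euros

Total contributed: 9 + 1 + 10 + 10 + 12 + 15 + 23 + 21 = 101.
Each receives 3.8 × 101 / 8 = 47.98 from the maintenance fund.
Player 6 keeps 27 − 15 = 12, so Player 6's payoff is 12 + 47.98 = 59.98.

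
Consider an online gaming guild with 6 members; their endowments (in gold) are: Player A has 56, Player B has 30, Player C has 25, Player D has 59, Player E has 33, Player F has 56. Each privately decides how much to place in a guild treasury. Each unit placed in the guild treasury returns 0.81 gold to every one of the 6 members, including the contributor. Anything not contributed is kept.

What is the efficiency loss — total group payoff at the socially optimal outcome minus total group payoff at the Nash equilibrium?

The private return per contributed unit is 0.81 < 1 for everyone, so the Nash equilibrium is zero contribution and the group total is Σ E_j = 56 + 30 + 25 + 59 + 33 + 56 = 259.
Each contributed unit returns 4.860 to the group, so the social optimum is full contribution by everyone: group total = 4.860 × 259 = 1258.74.
Efficiency loss = (4.860 − 1) × 259 = 999.74.

999.74 gold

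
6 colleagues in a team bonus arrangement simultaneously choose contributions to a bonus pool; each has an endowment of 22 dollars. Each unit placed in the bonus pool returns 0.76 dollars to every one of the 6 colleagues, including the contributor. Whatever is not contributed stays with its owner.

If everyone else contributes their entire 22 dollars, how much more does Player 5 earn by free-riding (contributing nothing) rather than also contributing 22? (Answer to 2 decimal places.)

5.28 dollars

Switching from a contribution of 22 to 0 lets Player 5 keep an extra 22 dollars, but lowers the bonus pool by 22, which costs Player 5 their own share of that drop: 0.76 × 22 = 16.72.
Net gain = 22 − 16.72 = 5.28. The private return per contributed unit (0.76) is below 1, so free-riding is indeed the best response regardless of what the others do.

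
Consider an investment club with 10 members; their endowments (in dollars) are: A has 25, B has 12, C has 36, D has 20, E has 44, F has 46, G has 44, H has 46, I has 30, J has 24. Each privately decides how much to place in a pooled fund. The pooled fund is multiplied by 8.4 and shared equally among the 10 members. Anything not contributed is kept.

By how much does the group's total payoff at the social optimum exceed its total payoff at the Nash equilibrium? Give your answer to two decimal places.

The private return per contributed unit is 8.4/10 = 0.8400 < 1 for every player regardless of endowment, so the Nash equilibrium is zero contribution and the group total is Σ E_j = 25 + 12 + 36 + 20 + 44 + 46 + 44 + 46 + 30 + 24 = 327.
Each contributed unit returns 8.400 to the group, so the social optimum is full contribution by everyone: group total = 8.400 × 327 = 2746.80.
Efficiency loss = (8.400 − 1) × 327 = 2419.80.

2419.80 dollars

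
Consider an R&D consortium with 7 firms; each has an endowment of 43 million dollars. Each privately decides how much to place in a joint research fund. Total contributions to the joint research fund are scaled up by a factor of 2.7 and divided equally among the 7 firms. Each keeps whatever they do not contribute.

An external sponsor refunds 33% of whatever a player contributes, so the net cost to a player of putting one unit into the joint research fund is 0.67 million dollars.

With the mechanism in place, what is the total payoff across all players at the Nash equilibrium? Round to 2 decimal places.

301.00 million dollars

With the mechanism, a contributed unit returns (2.7/7) / 0.67 = 0.5757 per unit of net cost — still below 1 — so contributing 0 remains dominant for every player.
Everyone keeps their endowment and the group total is 7 × 43 = 301.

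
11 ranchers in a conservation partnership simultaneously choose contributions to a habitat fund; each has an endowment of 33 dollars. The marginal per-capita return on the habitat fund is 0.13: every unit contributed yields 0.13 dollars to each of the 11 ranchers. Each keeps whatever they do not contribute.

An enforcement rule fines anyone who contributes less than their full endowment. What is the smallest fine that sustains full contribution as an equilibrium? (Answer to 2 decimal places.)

Given the others contribute fully, the best deviation is to contribute 0 (any partial contribution still incurs the fine and gives up units whose private return 0.13 is below 1).
Deviating from 33 to 0 saves 33 dollars but forfeits the deviator's share of the drop in the habitat fund: 0.13 × 33 = 4.29.
So the deviation gain is 33 − 4.29 = 28.71, and the fine must be at least 28.71 dollars to wipe it out.

28.71 dollars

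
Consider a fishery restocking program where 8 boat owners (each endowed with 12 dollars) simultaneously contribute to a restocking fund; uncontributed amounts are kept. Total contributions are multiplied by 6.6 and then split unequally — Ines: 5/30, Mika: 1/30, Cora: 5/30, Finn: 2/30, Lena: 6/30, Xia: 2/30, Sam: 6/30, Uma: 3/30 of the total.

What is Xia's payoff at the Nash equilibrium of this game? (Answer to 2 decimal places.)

For player j, contributing a unit is worthwhile iff 6.6 × (j's share) ≥ 1, i.e. iff j's share is at least 0.1515.
Ines, Cora, Lena and Sam are above the threshold, contributing 12 each; the remaining 4 contribute 0. Total contributed: 48.
Xia keeps 12 and receives 6.6 × 48 × 2/30 = 21.12 from the restocking fund, for a payoff of 33.12.

33.12 dollars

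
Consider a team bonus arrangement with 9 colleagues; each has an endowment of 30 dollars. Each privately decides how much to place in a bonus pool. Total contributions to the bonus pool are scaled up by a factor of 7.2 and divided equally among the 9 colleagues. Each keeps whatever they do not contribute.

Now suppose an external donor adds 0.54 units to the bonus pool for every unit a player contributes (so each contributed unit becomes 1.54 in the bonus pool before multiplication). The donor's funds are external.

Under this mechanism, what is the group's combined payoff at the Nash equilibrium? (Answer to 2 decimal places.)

2993.76 dollars

Under the mechanism each unit contributed yields 7.2 × 1.54 / 9 = 1.2320 back to its contributor per unit of net cost, which exceeds 1, making full contribution the dominant choice for everyone.
At the Nash equilibrium everyone contributes 30. Group total payoff = 7.2 × 1.54 × 270 = 2993.76.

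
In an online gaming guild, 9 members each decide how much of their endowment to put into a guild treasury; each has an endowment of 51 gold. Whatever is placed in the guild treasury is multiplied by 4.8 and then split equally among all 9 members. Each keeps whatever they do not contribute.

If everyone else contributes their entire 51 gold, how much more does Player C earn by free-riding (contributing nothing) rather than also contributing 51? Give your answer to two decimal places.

Switching from a contribution of 51 to 0 lets Player C keep an extra 51 gold, but lowers the guild treasury by 51, which costs Player C their own share of that drop: 4.8/9 × 51 = 27.20.
Net gain = 51 − 27.20 = 23.80. The private return per contributed unit (0.5333) is below 1, so free-riding is indeed the best response regardless of what the others do.

23.80 gold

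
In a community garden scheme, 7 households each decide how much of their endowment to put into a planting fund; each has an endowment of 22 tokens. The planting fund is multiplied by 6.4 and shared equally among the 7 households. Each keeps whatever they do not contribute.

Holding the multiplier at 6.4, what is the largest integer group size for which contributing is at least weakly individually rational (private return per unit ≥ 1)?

Private return per unit is 6.4/(group size), which is ≥ 1 whenever the group size is ≤ 6.4.
The largest such integer is 6.

6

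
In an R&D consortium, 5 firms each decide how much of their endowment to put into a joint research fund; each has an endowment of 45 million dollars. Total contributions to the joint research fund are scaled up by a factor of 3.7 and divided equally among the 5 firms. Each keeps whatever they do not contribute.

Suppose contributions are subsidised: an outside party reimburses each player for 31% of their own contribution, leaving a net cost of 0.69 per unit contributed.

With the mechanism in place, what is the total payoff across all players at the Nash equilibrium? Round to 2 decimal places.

Under the mechanism each unit contributed yields (3.7/5) / 0.69 = 1.0725 back to its contributor per unit of net cost, which exceeds 1, making full contribution the dominant choice for everyone.
So the Nash equilibrium is full contribution by all 5; the group earns 5 × (45 × 0.31 + 3.7 × 45) = 902.25.

902.25 million dollars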